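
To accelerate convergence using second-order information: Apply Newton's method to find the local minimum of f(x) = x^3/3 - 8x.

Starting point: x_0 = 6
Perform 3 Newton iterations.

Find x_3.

f(x) = x^3/3 - 8x
f'(x) = x^2 - 8, f''(x) = 2x
Newton update: x_{n+1} = x_n - (x_n^2 - 8)/(2*x_n)
Step 1: x_0 = 6, f'=28, f''=12, x_1 = 11/3
Step 2: x_1 = 11/3, f'=49/9, f''=22/3, x_2 = 193/66
Step 3: x_2 = 193/66, f'=2401/4356, f''=193/33, x_3 = 72097/25476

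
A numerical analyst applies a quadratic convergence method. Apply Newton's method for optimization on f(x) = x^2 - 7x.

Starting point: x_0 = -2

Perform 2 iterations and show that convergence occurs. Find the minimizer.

f(x) = x^2 - 7x, f'(x) = 2x + (-7), f''(x) = 2
Step 1: f'(-2) = -11, x_1 = -2 - -11/2 = 7/2
Step 2: f'(7/2) = 0, x_2 = 7/2 (converged)
Newton's method converges in 1 step for quadratics.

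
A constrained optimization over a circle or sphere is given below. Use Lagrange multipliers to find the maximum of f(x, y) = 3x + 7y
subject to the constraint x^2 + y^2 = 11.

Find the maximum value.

Set up Lagrange conditions: grad f = lambda * grad g
  3 = 2*lambda*x
  7 = 2*lambda*y
From these: x/y = 3/7, so x = 3t, y = 7t for some t.
Substitute into constraint: (3t)^2 + (7t)^2 = 11
  t^2 * 58 = 11
  t = sqrt(11/58)
Maximum = 3*x + 7*y = (3^2 + 7^2)*t = 58 * sqrt(11/58) = sqrt(638)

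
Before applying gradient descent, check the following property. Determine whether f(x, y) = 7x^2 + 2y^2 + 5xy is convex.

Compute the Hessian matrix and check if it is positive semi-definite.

f(x,y) = 7x^2 + 2y^2 + 5xy
Hessian H = [[14, 5], [5, 4]]
trace(H) = 18, det(H) = 31
Eigenvalues: (18 +/- sqrt(200)) / 2 = 16.07, 1.929
Since both eigenvalues > 0, f is convex.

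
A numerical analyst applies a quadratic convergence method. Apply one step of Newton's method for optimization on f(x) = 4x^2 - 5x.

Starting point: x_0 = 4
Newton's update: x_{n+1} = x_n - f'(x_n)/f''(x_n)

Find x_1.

f(x) = 4x^2 - 5x
f'(x) = 8x + (-5), f''(x) = 8
Newton step: x_1 = x_0 - f'(x_0)/f''(x_0)
f'(4) = 27
x_1 = 4 - 27/8 = 5/8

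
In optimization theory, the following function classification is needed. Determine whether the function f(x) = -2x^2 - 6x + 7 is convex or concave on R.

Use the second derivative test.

f(x) = -2x^2 - 6x + 7
f'(x) = -4x - 6
f''(x) = -4
Since f''(x) = -4 < 0 for all x, f is concave on R.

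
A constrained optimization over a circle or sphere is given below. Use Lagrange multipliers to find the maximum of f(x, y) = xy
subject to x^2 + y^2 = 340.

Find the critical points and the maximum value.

Lagrange conditions: y = 2*lambda*x and x = 2*lambda*y
If x = 0 then y = 0, violating the constraint, so x, y != 0.
Dividing: y/x = x/y => x^2 = y^2 => y = x or y = -x
Constraint: 2x^2 = 340 => x^2 = 170 => x = +/-sqrt(170)
Critical points: (sqrt(170), sqrt(170)), (-sqrt(170), -sqrt(170)), (sqrt(170), -sqrt(170)), (-sqrt(170), sqrt(170))
  y = x:  xy = x^2 = 170  at (sqrt(170), sqrt(170)) and (-sqrt(170), -sqrt(170))
  y = -x: xy = -x^2 = -170 at (sqrt(170), -sqrt(170)) and (-sqrt(170), sqrt(170))
Maximum xy = 170 at (sqrt(170), sqrt(170)) and (-sqrt(170), -sqrt(170))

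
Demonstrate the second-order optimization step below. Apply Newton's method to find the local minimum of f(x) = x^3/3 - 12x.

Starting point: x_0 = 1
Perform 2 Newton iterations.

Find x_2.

f(x) = x^3/3 - 12x
f'(x) = x^2 - 12, f''(x) = 2x
Newton update: x_{n+1} = x_n - (x_n^2 - 12)/(2*x_n)
Step 1: x_0 = 1, f'=-11, f''=2, x_1 = 13/2
Step 2: x_1 = 13/2, f'=121/4, f''=13, x_2 = 217/52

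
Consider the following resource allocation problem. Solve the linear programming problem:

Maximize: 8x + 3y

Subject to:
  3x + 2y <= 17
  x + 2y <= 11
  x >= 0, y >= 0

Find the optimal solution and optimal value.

Feasible vertices: (0, 0), (0, 11/2), (3, 4), (17/3, 0)
Objective 8x + 3y at each:
  (0, 0): 0
  (0, 11/2): 33/2
  (3, 4): 36
  (17/3, 0): 136/3
Maximum is 136/3 at (17/3, 0).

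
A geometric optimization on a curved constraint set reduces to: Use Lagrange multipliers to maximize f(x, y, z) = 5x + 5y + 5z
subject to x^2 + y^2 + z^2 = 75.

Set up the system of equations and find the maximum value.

Lagrange conditions: 5 = 2*lambda*x, 5 = 2*lambda*y, 5 = 2*lambda*z
So x:5 = y:5 = z:5, i.e. x = 5t, y = 5t, z = 5t
Constraint: t^2*(5^2 + 5^2 + 5^2) = 75
  t^2 * 75 = 75  =>  t = sqrt(1)
Maximum = 5*5t + 5*5t + 5*5t = 75*sqrt(1) = 75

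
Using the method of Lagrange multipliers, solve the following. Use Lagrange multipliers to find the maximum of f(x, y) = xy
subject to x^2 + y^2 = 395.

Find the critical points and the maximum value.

Lagrange conditions: y = 2*lambda*x and x = 2*lambda*y
If x = 0 then y = 0, violating the constraint, so x, y != 0.
Dividing: y/x = x/y => x^2 = y^2 => y = x or y = -x
Constraint: 2x^2 = 395 => x^2 = 395/2 => x = +/-sqrt(395/2)
Critical points: (sqrt(395/2), sqrt(395/2)), (-sqrt(395/2), -sqrt(395/2)), (sqrt(395/2), -sqrt(395/2)), (-sqrt(395/2), sqrt(395/2))
  y = x:  xy = x^2 = 395/2  at (sqrt(395/2), sqrt(395/2)) and (-sqrt(395/2), -sqrt(395/2))
  y = -x: xy = -x^2 = -395/2 at (sqrt(395/2), -sqrt(395/2)) and (-sqrt(395/2), sqrt(395/2))
Maximum xy = 395/2 at (sqrt(395/2), sqrt(395/2)) and (-sqrt(395/2), -sqrt(395/2))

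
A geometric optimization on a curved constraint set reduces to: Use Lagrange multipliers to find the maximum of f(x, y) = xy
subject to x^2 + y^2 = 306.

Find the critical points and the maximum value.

Lagrange conditions: y = 2*lambda*x and x = 2*lambda*y
If x = 0 then y = 0, violating the constraint, so x, y != 0.
Dividing: y/x = x/y => x^2 = y^2 => y = x or y = -x
Constraint: 2x^2 = 306 => x^2 = 153 => x = +/-sqrt(153)
Critical points: (sqrt(153), sqrt(153)), (-sqrt(153), -sqrt(153)), (sqrt(153), -sqrt(153)), (-sqrt(153), sqrt(153))
  y = x:  xy = x^2 = 153  at (sqrt(153), sqrt(153)) and (-sqrt(153), -sqrt(153))
  y = -x: xy = -x^2 = -153 at (sqrt(153), -sqrt(153)) and (-sqrt(153), sqrt(153))
Maximum xy = 153 at (sqrt(153), sqrt(153)) and (-sqrt(153), -sqrt(153))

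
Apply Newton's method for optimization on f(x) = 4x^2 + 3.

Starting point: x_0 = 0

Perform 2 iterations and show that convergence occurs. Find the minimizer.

f(x) = 4x^2 + 3, f'(x) = 8x + (0), f''(x) = 8
Step 1: f'(0) = 0, x_1 = 0 - 0/8 = 0
Step 2: f'(0) = 0, x_2 = 0 (converged)
Newton's method converges in 1 step for quadratics.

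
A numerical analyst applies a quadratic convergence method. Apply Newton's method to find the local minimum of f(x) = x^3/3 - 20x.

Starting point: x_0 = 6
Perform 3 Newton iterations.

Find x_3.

f(x) = x^3/3 - 20x
f'(x) = x^2 - 20, f''(x) = 2x
Newton update: x_{n+1} = x_n - (x_n^2 - 20)/(2*x_n)
Step 1: x_0 = 6, f'=16, f''=12, x_1 = 14/3
Step 2: x_1 = 14/3, f'=16/9, f''=28/3, x_2 = 94/21
Step 3: x_2 = 94/21, f'=16/441, f''=188/21, x_3 = 4414/987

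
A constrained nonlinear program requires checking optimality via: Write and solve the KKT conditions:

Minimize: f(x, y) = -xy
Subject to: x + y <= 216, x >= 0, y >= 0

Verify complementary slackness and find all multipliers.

Problem: min -xy s.t. x + y <= 216 (multiplier lambda), x >= 0 (mu_x), y >= 0 (mu_y)
KKT stationarity: -y + lambda - mu_x = 0, -x + lambda - mu_y = 0, with lambda, mu_x, mu_y >= 0
Complementary slackness: lambda*(x + y - 216) = 0, mu_x*x = 0, mu_y*y = 0
If lambda = 0: y = -mu_x <= 0 and x = -mu_y <= 0 force x = y = 0 with f = 0; but x = y = 108 is feasible with f = -11664 < 0, so this is not the minimum. Hence lambda > 0 and x + y = 216.
Try x > 0, y > 0 (so mu_x = mu_y = 0): y = lambda, x = lambda => x = y = lambda
x + y = 216 => 2*lambda = 216 => lambda = 108
x* = y* = 108 > 0, consistent with mu_x = mu_y = 0.
(Any feasible point with x = 0 or y = 0 has f = 0 > -11664, so the minimum is not on those boundaries.)
min(-xy) = -11664 (i.e. max xy = 11664)
Multipliers: lambda = 108, mu_x = 0, mu_y = 0
Complementary slackness: lambda*(x + y - 216) = 108*(108 + 108 - 216) = 0, mu_x*x = 0*108 = 0, mu_y*y = 0*108 = 0. Satisfied.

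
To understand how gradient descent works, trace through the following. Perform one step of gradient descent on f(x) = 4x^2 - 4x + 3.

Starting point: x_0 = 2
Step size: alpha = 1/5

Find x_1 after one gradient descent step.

f(x) = 4x^2 - 4x + 3
f'(x) = 8x - 4
f'(2) = 8*2 + (-4) = 12
x_1 = x_0 - alpha * f'(x_0) = 2 - 1/5 * 12 = -2/5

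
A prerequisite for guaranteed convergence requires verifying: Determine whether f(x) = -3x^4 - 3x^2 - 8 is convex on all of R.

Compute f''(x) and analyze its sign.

f(x) = -3x^4 - 3x^2 - 8
f'(x) = -12x^3 + -6x
f''(x) = -36x^2 + -6
f''(x) = -36x^2 + -6 <= -6 < 0 for all x
Therefore, f is concave on R.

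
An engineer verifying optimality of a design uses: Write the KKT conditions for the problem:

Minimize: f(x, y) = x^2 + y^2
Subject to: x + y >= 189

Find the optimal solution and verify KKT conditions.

KKT conditions for min x^2 + y^2 s.t. x + y >= 189:
Stationarity: 2x = mu, 2y = mu
So x = y = mu/2.
Complementary slackness: mu*(x + y - 189) = 0
Primal feasibility: x + y >= 189; dual feasibility: mu >= 0
If mu = 0 then x = y = 0, but 0 + 0 < 189 is infeasible, so the constraint is active.
Constraint active: x + y = 2*(mu/2) = 189 => mu = 189
x = y = 189/2, f = 35721/2
Verify: stationarity 2*(189/2) = 189 = mu; primal 189/2 + 189/2 = 189 >= 189; dual mu = 189 >= 0; complementary slackness 189*(189 - 189) = 0. All KKT conditions hold.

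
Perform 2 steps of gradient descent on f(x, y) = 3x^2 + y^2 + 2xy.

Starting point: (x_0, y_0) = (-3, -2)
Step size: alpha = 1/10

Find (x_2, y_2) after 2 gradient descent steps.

f(x,y) = 3x^2 + y^2 + 2xy
grad_x = 6x + 2y, grad_y = 2y + 2x
Step 1: grad = (-22, -10), (-4/5, -1)
Step 2: grad = (-34/5, -18/5), (-3/25, -16/25)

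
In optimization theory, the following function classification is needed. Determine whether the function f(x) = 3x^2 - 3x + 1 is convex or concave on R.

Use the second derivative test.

f(x) = 3x^2 - 3x + 1
f'(x) = 6x - 3
f''(x) = 6
Since f''(x) = 6 > 0 for all x, f is convex on R.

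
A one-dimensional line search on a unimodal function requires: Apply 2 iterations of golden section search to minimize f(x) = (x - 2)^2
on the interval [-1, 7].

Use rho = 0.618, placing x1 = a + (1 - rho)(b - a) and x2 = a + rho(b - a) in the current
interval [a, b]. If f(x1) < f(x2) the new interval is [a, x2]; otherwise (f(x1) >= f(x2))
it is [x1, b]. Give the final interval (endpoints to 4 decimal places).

Golden section search for min of f(x) = (x - 2)^2 on [-1, 7].
Each step: x1 = a + (1 - rho)(b - a), x2 = a + rho(b - a); if f(x1) < f(x2) keep [a, x2], otherwise keep [x1, b].
Step 1: [-1.0000, 7.0000], x1=2.0560 (f=0.0031), x2=3.9440 (f=3.7791); f(x1) < f(x2) => keep [-1.0000, 3.9440]
Step 2: [-1.0000, 3.9440], x1=0.8886 (f=1.2352), x2=2.0554 (f=0.0031); f(x1) > f(x2) => keep [0.8886, 3.9440]
Final interval: [0.8886, 3.9440]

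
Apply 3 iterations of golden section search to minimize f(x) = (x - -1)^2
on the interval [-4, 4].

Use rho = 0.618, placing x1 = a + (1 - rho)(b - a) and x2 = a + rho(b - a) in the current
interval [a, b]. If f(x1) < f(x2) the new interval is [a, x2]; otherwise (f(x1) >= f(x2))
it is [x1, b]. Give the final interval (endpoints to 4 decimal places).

Golden section search for min of f(x) = (x - -1)^2 on [-4, 4].
Each step: x1 = a + (1 - rho)(b - a), x2 = a + rho(b - a); if f(x1) < f(x2) keep [a, x2], otherwise keep [x1, b].
Step 1: [-4.0000, 4.0000], x1=-0.9440 (f=0.0031), x2=0.9440 (f=3.7791); f(x1) < f(x2) => keep [-4.0000, 0.9440]
Step 2: [-4.0000, 0.9440], x1=-2.1114 (f=1.2352), x2=-0.9446 (f=0.0031); f(x1) > f(x2) => keep [-2.1114, 0.9440]
Step 3: [-2.1114, 0.9440], x1=-0.9442 (f=0.0031), x2=-0.2232 (f=0.6035); f(x1) < f(x2) => keep [-2.1114, -0.2232]
Final interval: [-2.1114, -0.2232]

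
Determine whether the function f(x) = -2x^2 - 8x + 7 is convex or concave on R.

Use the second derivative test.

f(x) = -2x^2 - 8x + 7
f'(x) = -4x - 8
f''(x) = -4
Since f''(x) = -4 < 0 for all x, f is concave on R.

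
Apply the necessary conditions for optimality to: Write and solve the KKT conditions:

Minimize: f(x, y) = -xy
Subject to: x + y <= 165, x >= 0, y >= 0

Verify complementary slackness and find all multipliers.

Problem: min -xy s.t. x + y <= 165 (multiplier lambda), x >= 0 (mu_x), y >= 0 (mu_y)
KKT stationarity: -y + lambda - mu_x = 0, -x + lambda - mu_y = 0, with lambda, mu_x, mu_y >= 0
Complementary slackness: lambda*(x + y - 165) = 0, mu_x*x = 0, mu_y*y = 0
If lambda = 0: y = -mu_x <= 0 and x = -mu_y <= 0 force x = y = 0 with f = 0; but x = y = 165/2 is feasible with f = -27225/4 < 0, so this is not the minimum. Hence lambda > 0 and x + y = 165.
Try x > 0, y > 0 (so mu_x = mu_y = 0): y = lambda, x = lambda => x = y = lambda
x + y = 165 => 2*lambda = 165 => lambda = 165/2
x* = y* = 165/2 > 0, consistent with mu_x = mu_y = 0.
(Any feasible point with x = 0 or y = 0 has f = 0 > -27225/4, so the minimum is not on those boundaries.)
min(-xy) = -27225/4 (i.e. max xy = 27225/4)
Multipliers: lambda = 165/2, mu_x = 0, mu_y = 0
Complementary slackness: lambda*(x + y - 165) = 165/2*(165/2 + 165/2 - 165) = 0, mu_x*x = 0*165/2 = 0, mu_y*y = 0*165/2 = 0. Satisfied.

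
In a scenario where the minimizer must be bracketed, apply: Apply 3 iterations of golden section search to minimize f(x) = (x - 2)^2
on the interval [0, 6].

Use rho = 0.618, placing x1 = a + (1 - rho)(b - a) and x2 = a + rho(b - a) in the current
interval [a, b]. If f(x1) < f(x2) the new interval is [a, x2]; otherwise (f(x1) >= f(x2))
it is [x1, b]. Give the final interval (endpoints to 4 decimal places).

Golden section search for min of f(x) = (x - 2)^2 on [0, 6].
Each step: x1 = a + (1 - rho)(b - a), x2 = a + rho(b - a); if f(x1) < f(x2) keep [a, x2], otherwise keep [x1, b].
Step 1: [0.0000, 6.0000], x1=2.2920 (f=0.0853), x2=3.7080 (f=2.9173); f(x1) < f(x2) => keep [0.0000, 3.7080]
Step 2: [0.0000, 3.7080], x1=1.4165 (f=0.3405), x2=2.2915 (f=0.0850); f(x1) > f(x2) => keep [1.4165, 3.7080]
Step 3: [1.4165, 3.7080], x1=2.2918 (f=0.0852), x2=2.8326 (f=0.6933); f(x1) < f(x2) => keep [1.4165, 2.8326]
Final interval: [1.4165, 2.8326]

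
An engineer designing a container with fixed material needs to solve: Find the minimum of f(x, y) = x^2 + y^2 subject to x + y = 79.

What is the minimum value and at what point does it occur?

Substitute y = 79 - x into f(x,y) = x^2 + y^2:
g(x) = x^2 + (79 - x)^2 = 2x^2 - 158x + 6241
g'(x) = 4x - 158 = 0  =>  x = 79/2
y = 79 - 79/2 = 79/2
Minimum value = (79/2)^2 + (79/2)^2 = 6241/2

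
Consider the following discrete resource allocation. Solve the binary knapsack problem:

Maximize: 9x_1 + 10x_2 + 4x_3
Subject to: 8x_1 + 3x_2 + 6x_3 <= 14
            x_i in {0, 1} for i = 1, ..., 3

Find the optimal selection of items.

Items: item 1 (v=9, w=8), item 2 (v=10, w=3), item 3 (v=4, w=6)
Capacity: 14
Checking all 8 subsets (w = total weight, v = total value):
  {}: w = 0, v = 0
  {1}: w = 8, v = 9
  {2}: w = 3, v = 10
  {3}: w = 6, v = 4
  {1, 2}: w = 11, v = 19
  {1, 3}: w = 14, v = 13
  {2, 3}: w = 9, v = 14
  {1, 2, 3}: w = 17 > 14, infeasible
Best feasible subset: items [1, 2]
Total weight: 11 <= 14, total value: 19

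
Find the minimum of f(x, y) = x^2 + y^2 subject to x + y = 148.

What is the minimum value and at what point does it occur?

Substitute y = 148 - x into f(x,y) = x^2 + y^2:
g(x) = x^2 + (148 - x)^2 = 2x^2 - 296x + 21904
g'(x) = 4x - 296 = 0  =>  x = 74
y = 148 - 74 = 74
Minimum value = 74^2 + 74^2 = 10952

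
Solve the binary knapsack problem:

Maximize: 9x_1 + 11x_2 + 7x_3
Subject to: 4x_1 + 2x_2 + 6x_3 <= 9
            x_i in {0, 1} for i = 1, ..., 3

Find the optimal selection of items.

Items: item 1 (v=9, w=4), item 2 (v=11, w=2), item 3 (v=7, w=6)
Capacity: 9
Checking all 8 subsets (w = total weight, v = total value):
  {}: w = 0, v = 0
  {1}: w = 4, v = 9
  {2}: w = 2, v = 11
  {3}: w = 6, v = 7
  {1, 2}: w = 6, v = 20
  {1, 3}: w = 10 > 9, infeasible
  {2, 3}: w = 8, v = 18
  {1, 2, 3}: w = 12 > 9, infeasible
Best feasible subset: items [1, 2]
Total weight: 6 <= 9, total value: 20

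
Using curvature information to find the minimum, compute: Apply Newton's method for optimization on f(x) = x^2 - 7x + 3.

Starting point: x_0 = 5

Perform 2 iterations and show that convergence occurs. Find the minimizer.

f(x) = x^2 - 7x + 3, f'(x) = 2x + (-7), f''(x) = 2
Step 1: f'(5) = 3, x_1 = 5 - 3/2 = 7/2
Step 2: f'(7/2) = 0, x_2 = 7/2 (converged)
Newton's method converges in 1 step for quadratics.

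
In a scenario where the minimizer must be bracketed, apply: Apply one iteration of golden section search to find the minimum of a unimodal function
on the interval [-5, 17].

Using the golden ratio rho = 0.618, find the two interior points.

Golden section search on [-5, 17].
Golden ratio rho = 0.618 (approx).
Interior points:
  x_1 = -5 + (1-0.618)*22 = 3.4040
  x_2 = -5 + 0.618*22 = 8.5960
Compare f(x_1) and f(x_2) to determine which subinterval to keep.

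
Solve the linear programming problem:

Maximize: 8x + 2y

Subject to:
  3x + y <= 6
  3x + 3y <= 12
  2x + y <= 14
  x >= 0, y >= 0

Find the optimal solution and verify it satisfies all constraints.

Feasible vertices: (0, 0), (0, 4), (1, 3), (2, 0)
Objective 8x + 2y at each vertex:
  (0, 0): 0
  (0, 4): 8
  (1, 3): 14
  (2, 0): 16
Maximum is 16 at (2, 0).
Verify constraints at (x, y) = (2, 0):
  3*2 + 1*0 = 6 <= 6 (active)
  3*2 + 3*0 = 6 <= 12
  2*2 + 1*0 = 4 <= 14
  x = 2 >= 0, y = 0 >= 0. All constraints satisfied.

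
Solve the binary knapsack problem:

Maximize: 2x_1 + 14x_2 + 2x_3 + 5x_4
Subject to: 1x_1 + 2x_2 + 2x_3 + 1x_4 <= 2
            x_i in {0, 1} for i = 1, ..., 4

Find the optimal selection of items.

Items: item 1 (v=2, w=1), item 2 (v=14, w=2), item 3 (v=2, w=2), item 4 (v=5, w=1)
Capacity: 2
Checking all 16 subsets (w = total weight, v = total value):
  {}: w = 0, v = 0
  {1}: w = 1, v = 2
  {2}: w = 2, v = 14
  {3}: w = 2, v = 2
  {4}: w = 1, v = 5
  {1, 2}: w = 3 > 2, infeasible
  {1, 3}: w = 3 > 2, infeasible
  {1, 4}: w = 2, v = 7
  {2, 3}: w = 4 > 2, infeasible
  {2, 4}: w = 3 > 2, infeasible
  {3, 4}: w = 3 > 2, infeasible
  {1, 2, 3}: w = 5 > 2, infeasible
  {1, 2, 4}: w = 4 > 2, infeasible
  {1, 3, 4}: w = 4 > 2, infeasible
  {2, 3, 4}: w = 5 > 2, infeasible
  {1, 2, 3, 4}: w = 6 > 2, infeasible
Best feasible subset: items [2]
Total weight: 2 <= 2, total value: 14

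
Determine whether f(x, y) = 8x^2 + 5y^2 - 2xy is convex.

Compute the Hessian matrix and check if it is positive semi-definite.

f(x,y) = 8x^2 + 5y^2 - 2xy
Hessian H = [[16, -2], [-2, 10]]
trace(H) = 26, det(H) = 156
Eigenvalues: (26 +/- sqrt(52)) / 2 = 16.61, 9.394
Since both eigenvalues > 0, f is convex.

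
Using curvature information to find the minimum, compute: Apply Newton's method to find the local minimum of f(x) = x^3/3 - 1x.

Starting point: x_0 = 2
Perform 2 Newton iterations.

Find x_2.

f(x) = x^3/3 - 1x
f'(x) = x^2 - 1, f''(x) = 2x
Newton update: x_{n+1} = x_n - (x_n^2 - 1)/(2*x_n)
Step 1: x_0 = 2, f'=3, f''=4, x_1 = 5/4
Step 2: x_1 = 5/4, f'=9/16, f''=5/2, x_2 = 41/40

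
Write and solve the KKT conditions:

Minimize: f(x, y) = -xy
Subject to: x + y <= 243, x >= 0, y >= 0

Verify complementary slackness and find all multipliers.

Problem: min -xy s.t. x + y <= 243 (multiplier lambda), x >= 0 (mu_x), y >= 0 (mu_y)
KKT stationarity: -y + lambda - mu_x = 0, -x + lambda - mu_y = 0, with lambda, mu_x, mu_y >= 0
Complementary slackness: lambda*(x + y - 243) = 0, mu_x*x = 0, mu_y*y = 0
If lambda = 0: y = -mu_x <= 0 and x = -mu_y <= 0 force x = y = 0 with f = 0; but x = y = 243/2 is feasible with f = -59049/4 < 0, so this is not the minimum. Hence lambda > 0 and x + y = 243.
Try x > 0, y > 0 (so mu_x = mu_y = 0): y = lambda, x = lambda => x = y = lambda
x + y = 243 => 2*lambda = 243 => lambda = 243/2
x* = y* = 243/2 > 0, consistent with mu_x = mu_y = 0.
(Any feasible point with x = 0 or y = 0 has f = 0 > -59049/4, so the minimum is not on those boundaries.)
min(-xy) = -59049/4 (i.e. max xy = 59049/4)
Multipliers: lambda = 243/2, mu_x = 0, mu_y = 0
Complementary slackness: lambda*(x + y - 243) = 243/2*(243/2 + 243/2 - 243) = 0, mu_x*x = 0*243/2 = 0, mu_y*y = 0*243/2 = 0. Satisfied.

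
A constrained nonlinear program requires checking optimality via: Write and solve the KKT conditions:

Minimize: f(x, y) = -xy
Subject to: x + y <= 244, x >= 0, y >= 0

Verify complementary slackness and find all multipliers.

Problem: min -xy s.t. x + y <= 244 (multiplier lambda), x >= 0 (mu_x), y >= 0 (mu_y)
KKT stationarity: -y + lambda - mu_x = 0, -x + lambda - mu_y = 0, with lambda, mu_x, mu_y >= 0
Complementary slackness: lambda*(x + y - 244) = 0, mu_x*x = 0, mu_y*y = 0
If lambda = 0: y = -mu_x <= 0 and x = -mu_y <= 0 force x = y = 0 with f = 0; but x = y = 122 is feasible with f = -14884 < 0, so this is not the minimum. Hence lambda > 0 and x + y = 244.
Try x > 0, y > 0 (so mu_x = mu_y = 0): y = lambda, x = lambda => x = y = lambda
x + y = 244 => 2*lambda = 244 => lambda = 122
x* = y* = 122 > 0, consistent with mu_x = mu_y = 0.
(Any feasible point with x = 0 or y = 0 has f = 0 > -14884, so the minimum is not on those boundaries.)
min(-xy) = -14884 (i.e. max xy = 14884)
Multipliers: lambda = 122, mu_x = 0, mu_y = 0
Complementary slackness: lambda*(x + y - 244) = 122*(122 + 122 - 244) = 0, mu_x*x = 0*122 = 0, mu_y*y = 0*122 = 0. Satisfied.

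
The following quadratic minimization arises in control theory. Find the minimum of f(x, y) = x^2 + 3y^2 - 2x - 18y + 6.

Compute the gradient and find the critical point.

f(x,y) = x^2 + 3y^2 - 2x - 18y + 6
df/dx = 2x + (-2) = 0  =>  x = 1
df/dy = 6y + (-18) = 0  =>  y = 3
f(1, 3) = 1*(1)^2 + 3*(3)^2 + -2*(1) + -18*(3) + 6 = -22
Hessian is diagonal with entries 2, 6 > 0, so this is a minimum.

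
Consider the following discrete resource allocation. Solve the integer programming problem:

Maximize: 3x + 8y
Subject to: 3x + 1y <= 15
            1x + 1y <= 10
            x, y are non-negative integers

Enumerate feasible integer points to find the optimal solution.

Constraint 1: 3x + 1y <= 15
Constraint 2: 1x + 1y <= 10
Feasible x range (need y >= 0): 0 <= x <= min(15/3, 10/1) => x in {0, ..., 5}.
Enumerate feasible integer points row by row (the coefficient of y is 8 > 0, so for each x the largest feasible y gives the best value):
  x = 0: y <= min((15 - 3*0)/1, (10 - 1*0)/1) => y in {0, ..., 10}; best 3*0 + 8*10 = 80
  x = 1: y <= min((15 - 3*1)/1, (10 - 1*1)/1) => y in {0, ..., 9}; best 3*1 + 8*9 = 75
  x = 2: y <= min((15 - 3*2)/1, (10 - 1*2)/1) => y in {0, ..., 8}; best 3*2 + 8*8 = 70
  x = 3: y <= min((15 - 3*3)/1, (10 - 1*3)/1) => y in {0, ..., 6}; best 3*3 + 8*6 = 57
  x = 4: y <= min((15 - 3*4)/1, (10 - 1*4)/1) => y in {0, ..., 3}; best 3*4 + 8*3 = 36
  x = 5: y <= min((15 - 3*5)/1, (10 - 1*5)/1) => y in {0}; best 3*5 + 8*0 = 15
The maximum 3x + 8y = 80 is achieved at x = 0, y = 10.
Check: 3*0 + 1*10 = 10 <= 15 and 1*0 + 1*10 = 10 <= 10.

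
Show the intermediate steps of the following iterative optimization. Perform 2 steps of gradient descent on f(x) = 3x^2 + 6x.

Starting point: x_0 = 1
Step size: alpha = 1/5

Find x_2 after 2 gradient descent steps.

f(x) = 3x^2 + 6x, f'(x) = 6x + (6)
Step 1: f'(1) = 12, x_1 = 1 - 1/5 * 12 = -7/5
Step 2: f'(-7/5) = -12/5, x_2 = -7/5 - 1/5 * -12/5 = -23/25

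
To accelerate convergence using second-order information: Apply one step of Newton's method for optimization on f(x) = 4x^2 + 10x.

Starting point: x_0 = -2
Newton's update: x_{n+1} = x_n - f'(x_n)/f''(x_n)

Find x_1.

f(x) = 4x^2 + 10x
f'(x) = 8x + (10), f''(x) = 8
Newton step: x_1 = x_0 - f'(x_0)/f''(x_0)
f'(-2) = -6
x_1 = -2 - -6/8 = -5/4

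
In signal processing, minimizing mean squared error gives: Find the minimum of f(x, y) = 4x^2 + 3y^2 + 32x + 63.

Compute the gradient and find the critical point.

f(x,y) = 4x^2 + 3y^2 + 32x + 63
df/dx = 8x + (32) = 0  =>  x = -4
df/dy = 6y + (0) = 0  =>  y = 0
f(-4, 0) = 4*(-4)^2 + 3*(0)^2 + 32*(-4) + 63 = -1
Hessian is diagonal with entries 8, 6 > 0, so this is a minimum.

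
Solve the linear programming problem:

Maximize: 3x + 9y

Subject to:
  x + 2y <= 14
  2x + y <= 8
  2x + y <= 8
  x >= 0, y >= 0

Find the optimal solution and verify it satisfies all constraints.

Feasible vertices: (0, 0), (0, 7), (2/3, 20/3), (4, 0)
Objective 3x + 9y at each vertex:
  (0, 0): 0
  (0, 7): 63
  (2/3, 20/3): 62
  (4, 0): 12
Maximum is 63 at (0, 7).
Verify constraints at (x, y) = (0, 7):
  1*0 + 2*7 = 14 <= 14 (active)
  2*0 + 1*7 = 7 <= 8
  2*0 + 1*7 = 7 <= 8
  x = 0 >= 0, y = 7 >= 0. All constraints satisfied.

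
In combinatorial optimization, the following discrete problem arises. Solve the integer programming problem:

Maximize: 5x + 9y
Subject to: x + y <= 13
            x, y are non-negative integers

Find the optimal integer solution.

Objective: 5x + 9y, constraint: x + y <= 13
Coefficient of y is 9 > coefficient of x is 5, so allocate the entire budget to y.
Optimal: x = 0, y = 13, value = 117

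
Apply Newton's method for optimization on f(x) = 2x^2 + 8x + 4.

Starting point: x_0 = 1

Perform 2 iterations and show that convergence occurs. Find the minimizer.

f(x) = 2x^2 + 8x + 4, f'(x) = 4x + (8), f''(x) = 4
Step 1: f'(1) = 12, x_1 = 1 - 12/4 = -2
Step 2: f'(-2) = 0, x_2 = -2 (converged)
Newton's method converges in 1 step for quadratics.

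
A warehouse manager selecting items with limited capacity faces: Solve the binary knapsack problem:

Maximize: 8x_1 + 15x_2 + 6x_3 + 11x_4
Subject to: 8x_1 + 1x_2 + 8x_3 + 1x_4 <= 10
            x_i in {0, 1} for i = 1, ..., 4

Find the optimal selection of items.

Items: item 1 (v=8, w=8), item 2 (v=15, w=1), item 3 (v=6, w=8), item 4 (v=11, w=1)
Capacity: 10
Checking all 16 subsets (w = total weight, v = total value):
  {}: w = 0, v = 0
  {1}: w = 8, v = 8
  {2}: w = 1, v = 15
  {3}: w = 8, v = 6
  {4}: w = 1, v = 11
  {1, 2}: w = 9, v = 23
  {1, 3}: w = 16 > 10, infeasible
  {1, 4}: w = 9, v = 19
  {2, 3}: w = 9, v = 21
  {2, 4}: w = 2, v = 26
  {3, 4}: w = 9, v = 17
  {1, 2, 3}: w = 17 > 10, infeasible
  {1, 2, 4}: w = 10, v = 34
  {1, 3, 4}: w = 17 > 10, infeasible
  {2, 3, 4}: w = 10, v = 32
  {1, 2, 3, 4}: w = 18 > 10, infeasible
Best feasible subset: items [1, 2, 4]
Total weight: 10 <= 10, total value: 34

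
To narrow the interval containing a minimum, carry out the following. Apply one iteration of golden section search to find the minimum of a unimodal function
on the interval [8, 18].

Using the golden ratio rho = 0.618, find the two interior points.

Golden section search on [8, 18].
Golden ratio rho = 0.618 (approx).
Interior points:
  x_1 = 8 + (1-0.618)*10 = 11.8200
  x_2 = 8 + 0.618*10 = 14.1800
Compare f(x_1) and f(x_2) to determine which subinterval to keep.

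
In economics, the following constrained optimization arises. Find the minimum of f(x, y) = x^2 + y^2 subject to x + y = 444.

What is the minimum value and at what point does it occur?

Substitute y = 444 - x into f(x,y) = x^2 + y^2:
g(x) = x^2 + (444 - x)^2 = 2x^2 - 888x + 197136
g'(x) = 4x - 888 = 0  =>  x = 222
y = 444 - 222 = 222
Minimum value = 222^2 + 222^2 = 98568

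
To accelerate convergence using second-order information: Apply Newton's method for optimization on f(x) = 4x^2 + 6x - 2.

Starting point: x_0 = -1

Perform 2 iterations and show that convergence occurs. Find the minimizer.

f(x) = 4x^2 + 6x - 2, f'(x) = 8x + (6), f''(x) = 8
Step 1: f'(-1) = -2, x_1 = -1 - -2/8 = -3/4
Step 2: f'(-3/4) = 0, x_2 = -3/4 (converged)
Newton's method converges in 1 step for quadratics.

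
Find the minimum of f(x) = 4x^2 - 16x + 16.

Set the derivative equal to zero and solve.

f(x) = 4x^2 - 16x + 16
f'(x) = 8x + (-16) = 0
x = 16/8 = 2
f(2) = 0
Since f''(x) = 8 > 0, this is a minimum.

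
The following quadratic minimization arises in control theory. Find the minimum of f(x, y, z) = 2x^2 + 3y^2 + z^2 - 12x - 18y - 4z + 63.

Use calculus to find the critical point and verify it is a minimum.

f(x,y,z) = 2x^2 + 3y^2 + z^2 - 12x - 18y - 4z + 63
df/dx = 4x + (-12) = 0 => x = 3
df/dy = 6y + (-18) = 0 => y = 3
df/dz = 2z + (-4) = 0 => z = 2
f(3,3,2) = 2*(3)^2 + 3*(3)^2 + 1*(2)^2 + -12*(3) + -18*(3) + -4*(2) + 63 = 14
Hessian is diagonal with entries 4, 6, 2 > 0, confirmed minimum.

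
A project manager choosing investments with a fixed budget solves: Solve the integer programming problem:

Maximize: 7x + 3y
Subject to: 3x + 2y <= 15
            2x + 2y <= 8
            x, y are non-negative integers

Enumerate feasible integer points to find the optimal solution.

Constraint 1: 3x + 2y <= 15
Constraint 2: 2x + 2y <= 8
Feasible x range (need y >= 0): 0 <= x <= min(15/3, 8/2) => x in {0, ..., 4}.
Enumerate feasible integer points row by row (the coefficient of y is 3 > 0, so for each x the largest feasible y gives the best value):
  x = 0: y <= min((15 - 3*0)/2, (8 - 2*0)/2) => y in {0, ..., 4}; best 7*0 + 3*4 = 12
  x = 1: y <= min((15 - 3*1)/2, (8 - 2*1)/2) => y in {0, ..., 3}; best 7*1 + 3*3 = 16
  x = 2: y <= min((15 - 3*2)/2, (8 - 2*2)/2) => y in {0, ..., 2}; best 7*2 + 3*2 = 20
  x = 3: y <= min((15 - 3*3)/2, (8 - 2*3)/2) => y in {0, ..., 1}; best 7*3 + 3*1 = 24
  x = 4: y <= min((15 - 3*4)/2, (8 - 2*4)/2) => y in {0}; best 7*4 + 3*0 = 28
The maximum 7x + 3y = 28 is achieved at x = 4, y = 0.
Check: 3*4 + 2*0 = 12 <= 15 and 2*4 + 2*0 = 8 <= 8.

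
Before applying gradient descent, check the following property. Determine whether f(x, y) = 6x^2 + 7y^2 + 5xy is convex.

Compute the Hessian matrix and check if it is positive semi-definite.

f(x,y) = 6x^2 + 7y^2 + 5xy
Hessian H = [[12, 5], [5, 14]]
trace(H) = 26, det(H) = 143
Eigenvalues: (26 +/- sqrt(104)) / 2 = 18.1, 7.901
Since both eigenvalues > 0, f is convex.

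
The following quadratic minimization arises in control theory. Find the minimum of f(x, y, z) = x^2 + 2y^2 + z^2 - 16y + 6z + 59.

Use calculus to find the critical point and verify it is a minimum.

f(x,y,z) = x^2 + 2y^2 + z^2 - 16y + 6z + 59
df/dx = 2x + (0) = 0 => x = 0
df/dy = 4y + (-16) = 0 => y = 4
df/dz = 2z + (6) = 0 => z = -3
f(0,4,-3) = 1*(0)^2 + 2*(4)^2 + 1*(-3)^2 + -16*(4) + 6*(-3) + 59 = 18
Hessian is diagonal with entries 2, 4, 2 > 0, confirmed minimum.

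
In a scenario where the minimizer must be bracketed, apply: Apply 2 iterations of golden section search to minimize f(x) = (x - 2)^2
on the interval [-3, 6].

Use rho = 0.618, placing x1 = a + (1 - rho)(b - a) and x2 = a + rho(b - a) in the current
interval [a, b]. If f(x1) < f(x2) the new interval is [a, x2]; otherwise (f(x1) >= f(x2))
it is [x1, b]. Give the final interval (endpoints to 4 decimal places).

Golden section search for min of f(x) = (x - 2)^2 on [-3, 6].
Each step: x1 = a + (1 - rho)(b - a), x2 = a + rho(b - a); if f(x1) < f(x2) keep [a, x2], otherwise keep [x1, b].
Step 1: [-3.0000, 6.0000], x1=0.4380 (f=2.4398), x2=2.5620 (f=0.3158); f(x1) > f(x2) => keep [0.4380, 6.0000]
Step 2: [0.4380, 6.0000], x1=2.5627 (f=0.3166), x2=3.8753 (f=3.5168); f(x1) < f(x2) => keep [0.4380, 3.8753]
Final interval: [0.4380, 3.8753]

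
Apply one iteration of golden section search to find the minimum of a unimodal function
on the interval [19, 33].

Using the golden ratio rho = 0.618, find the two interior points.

Golden section search on [19, 33].
Golden ratio rho = 0.618 (approx).
Interior points:
  x_1 = 19 + (1-0.618)*14 = 24.3480
  x_2 = 19 + 0.618*14 = 27.6520
Compare f(x_1) and f(x_2) to determine which subinterval to keep.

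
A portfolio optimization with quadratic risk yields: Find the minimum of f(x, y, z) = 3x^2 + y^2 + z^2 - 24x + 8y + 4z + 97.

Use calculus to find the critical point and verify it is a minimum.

f(x,y,z) = 3x^2 + y^2 + z^2 - 24x + 8y + 4z + 97
df/dx = 6x + (-24) = 0 => x = 4
df/dy = 2y + (8) = 0 => y = -4
df/dz = 2z + (4) = 0 => z = -2
f(4,-4,-2) = 3*(4)^2 + 1*(-4)^2 + 1*(-2)^2 + -24*(4) + 8*(-4) + 4*(-2) + 97 = 29
Hessian is diagonal with entries 6, 2, 2 > 0, confirmed minimum.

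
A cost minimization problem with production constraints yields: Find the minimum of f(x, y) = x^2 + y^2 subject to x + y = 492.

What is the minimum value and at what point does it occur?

Substitute y = 492 - x into f(x,y) = x^2 + y^2:
g(x) = x^2 + (492 - x)^2 = 2x^2 - 984x + 242064
g'(x) = 4x - 984 = 0  =>  x = 246
y = 492 - 246 = 246
Minimum value = 246^2 + 246^2 = 121032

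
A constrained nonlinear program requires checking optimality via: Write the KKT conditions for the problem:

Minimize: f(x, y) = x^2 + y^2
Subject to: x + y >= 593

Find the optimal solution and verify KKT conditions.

KKT conditions for min x^2 + y^2 s.t. x + y >= 593:
Stationarity: 2x = mu, 2y = mu
So x = y = mu/2.
Complementary slackness: mu*(x + y - 593) = 0
Primal feasibility: x + y >= 593; dual feasibility: mu >= 0
If mu = 0 then x = y = 0, but 0 + 0 < 593 is infeasible, so the constraint is active.
Constraint active: x + y = 2*(mu/2) = 593 => mu = 593
x = y = 593/2, f = 351649/2
Verify: stationarity 2*(593/2) = 593 = mu; primal 593/2 + 593/2 = 593 >= 593; dual mu = 593 >= 0; complementary slackness 593*(593 - 593) = 0. All KKT conditions hold.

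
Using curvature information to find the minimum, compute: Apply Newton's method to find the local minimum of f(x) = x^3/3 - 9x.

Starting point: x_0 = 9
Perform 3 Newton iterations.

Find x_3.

f(x) = x^3/3 - 9x
f'(x) = x^2 - 9, f''(x) = 2x
Newton update: x_{n+1} = x_n - (x_n^2 - 9)/(2*x_n)
Step 1: x_0 = 9, f'=72, f''=18, x_1 = 5
Step 2: x_1 = 5, f'=16, f''=10, x_2 = 17/5
Step 3: x_2 = 17/5, f'=64/25, f''=34/5, x_3 = 257/85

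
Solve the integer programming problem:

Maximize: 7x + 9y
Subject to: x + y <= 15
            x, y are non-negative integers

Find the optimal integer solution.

Objective: 7x + 9y, constraint: x + y <= 15
Coefficient of y is 9 > coefficient of x is 7, so allocate the entire budget to y.
Optimal: x = 0, y = 15, value = 135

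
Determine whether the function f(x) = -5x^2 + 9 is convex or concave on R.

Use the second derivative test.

f(x) = -5x^2 + 9
f'(x) = -10x + 0
f''(x) = -10
Since f''(x) = -10 < 0 for all x, f is concave on R.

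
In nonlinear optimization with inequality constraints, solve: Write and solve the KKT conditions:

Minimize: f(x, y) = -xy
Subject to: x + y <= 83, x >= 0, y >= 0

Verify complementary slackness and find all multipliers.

Problem: min -xy s.t. x + y <= 83 (multiplier lambda), x >= 0 (mu_x), y >= 0 (mu_y)
KKT stationarity: -y + lambda - mu_x = 0, -x + lambda - mu_y = 0, with lambda, mu_x, mu_y >= 0
Complementary slackness: lambda*(x + y - 83) = 0, mu_x*x = 0, mu_y*y = 0
If lambda = 0: y = -mu_x <= 0 and x = -mu_y <= 0 force x = y = 0 with f = 0; but x = y = 83/2 is feasible with f = -6889/4 < 0, so this is not the minimum. Hence lambda > 0 and x + y = 83.
Try x > 0, y > 0 (so mu_x = mu_y = 0): y = lambda, x = lambda => x = y = lambda
x + y = 83 => 2*lambda = 83 => lambda = 83/2
x* = y* = 83/2 > 0, consistent with mu_x = mu_y = 0.
(Any feasible point with x = 0 or y = 0 has f = 0 > -6889/4, so the minimum is not on those boundaries.)
min(-xy) = -6889/4 (i.e. max xy = 6889/4)
Multipliers: lambda = 83/2, mu_x = 0, mu_y = 0
Complementary slackness: lambda*(x + y - 83) = 83/2*(83/2 + 83/2 - 83) = 0, mu_x*x = 0*83/2 = 0, mu_y*y = 0*83/2 = 0. Satisfied.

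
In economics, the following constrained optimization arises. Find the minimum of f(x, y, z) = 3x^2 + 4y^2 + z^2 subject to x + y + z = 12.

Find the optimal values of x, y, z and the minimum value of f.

Using Lagrange multipliers on f = 3x^2 + 4y^2 + z^2 with constraint x + y + z = 12:
Conditions: 2*3*x = lambda, 2*4*y = lambda, 2*1*z = lambda
So x = lambda/6, y = lambda/8, z = lambda/2
Substituting into constraint: lambda * (19/24) = 12
lambda = 288/19
x = 48/19, y = 36/19, z = 144/19
Minimum value = 1728/19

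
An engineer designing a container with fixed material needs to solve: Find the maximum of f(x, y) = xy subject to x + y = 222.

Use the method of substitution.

Substitute y = 222 - x into f(x,y) = xy:
g(x) = x(222 - x) = 222x - x^2
g'(x) = 222 - 2x = 0  =>  x = 111
y = 222 - 111 = 111
Maximum value = 111 * 111 = 12321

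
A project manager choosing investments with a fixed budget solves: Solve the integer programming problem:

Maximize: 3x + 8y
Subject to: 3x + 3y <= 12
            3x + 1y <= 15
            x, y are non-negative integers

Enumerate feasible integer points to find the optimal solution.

Constraint 1: 3x + 3y <= 12
Constraint 2: 3x + 1y <= 15
Feasible x range (need y >= 0): 0 <= x <= min(12/3, 15/3) => x in {0, ..., 4}.
Enumerate feasible integer points row by row (the coefficient of y is 8 > 0, so for each x the largest feasible y gives the best value):
  x = 0: y <= min((12 - 3*0)/3, (15 - 3*0)/1) => y in {0, ..., 4}; best 3*0 + 8*4 = 32
  x = 1: y <= min((12 - 3*1)/3, (15 - 3*1)/1) => y in {0, ..., 3}; best 3*1 + 8*3 = 27
  x = 2: y <= min((12 - 3*2)/3, (15 - 3*2)/1) => y in {0, ..., 2}; best 3*2 + 8*2 = 22
  x = 3: y <= min((12 - 3*3)/3, (15 - 3*3)/1) => y in {0, ..., 1}; best 3*3 + 8*1 = 17
  x = 4: y <= min((12 - 3*4)/3, (15 - 3*4)/1) => y in {0}; best 3*4 + 8*0 = 12
The maximum 3x + 8y = 32 is achieved at x = 0, y = 4.
Check: 3*0 + 3*4 = 12 <= 12 and 3*0 + 1*4 = 4 <= 15.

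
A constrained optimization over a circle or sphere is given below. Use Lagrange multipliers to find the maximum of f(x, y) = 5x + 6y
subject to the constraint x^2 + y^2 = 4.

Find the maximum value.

Set up Lagrange conditions: grad f = lambda * grad g
  5 = 2*lambda*x
  6 = 2*lambda*y
From these: x/y = 5/6, so x = 5t, y = 6t for some t.
Substitute into constraint: (5t)^2 + (6t)^2 = 4
  t^2 * 61 = 4
  t = sqrt(4/61)
Maximum = 5*x + 6*y = (5^2 + 6^2)*t = 61 * sqrt(4/61) = sqrt(244)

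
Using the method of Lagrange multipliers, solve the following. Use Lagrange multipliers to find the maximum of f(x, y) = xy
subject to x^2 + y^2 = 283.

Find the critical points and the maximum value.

Lagrange conditions: y = 2*lambda*x and x = 2*lambda*y
If x = 0 then y = 0, violating the constraint, so x, y != 0.
Dividing: y/x = x/y => x^2 = y^2 => y = x or y = -x
Constraint: 2x^2 = 283 => x^2 = 283/2 => x = +/-sqrt(283/2)
Critical points: (sqrt(283/2), sqrt(283/2)), (-sqrt(283/2), -sqrt(283/2)), (sqrt(283/2), -sqrt(283/2)), (-sqrt(283/2), sqrt(283/2))
  y = x:  xy = x^2 = 283/2  at (sqrt(283/2), sqrt(283/2)) and (-sqrt(283/2), -sqrt(283/2))
  y = -x: xy = -x^2 = -283/2 at (sqrt(283/2), -sqrt(283/2)) and (-sqrt(283/2), sqrt(283/2))
Maximum xy = 283/2 at (sqrt(283/2), sqrt(283/2)) and (-sqrt(283/2), -sqrt(283/2))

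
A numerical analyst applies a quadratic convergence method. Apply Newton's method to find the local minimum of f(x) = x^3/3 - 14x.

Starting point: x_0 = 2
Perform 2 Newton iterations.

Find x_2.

f(x) = x^3/3 - 14x
f'(x) = x^2 - 14, f''(x) = 2x
Newton update: x_{n+1} = x_n - (x_n^2 - 14)/(2*x_n)
Step 1: x_0 = 2, f'=-10, f''=4, x_1 = 9/2
Step 2: x_1 = 9/2, f'=25/4, f''=9, x_2 = 137/36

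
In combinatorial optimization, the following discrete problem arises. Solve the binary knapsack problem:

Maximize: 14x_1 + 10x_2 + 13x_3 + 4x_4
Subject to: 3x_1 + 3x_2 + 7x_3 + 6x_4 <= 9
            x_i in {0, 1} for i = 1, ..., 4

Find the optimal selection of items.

Items: item 1 (v=14, w=3), item 2 (v=10, w=3), item 3 (v=13, w=7), item 4 (v=4, w=6)
Capacity: 9
Checking all 16 subsets (w = total weight, v = total value):
  {}: w = 0, v = 0
  {1}: w = 3, v = 14
  {2}: w = 3, v = 10
  {3}: w = 7, v = 13
  {4}: w = 6, v = 4
  {1, 2}: w = 6, v = 24
  {1, 3}: w = 10 > 9, infeasible
  {1, 4}: w = 9, v = 18
  {2, 3}: w = 10 > 9, infeasible
  {2, 4}: w = 9, v = 14
  {3, 4}: w = 13 > 9, infeasible
  {1, 2, 3}: w = 13 > 9, infeasible
  {1, 2, 4}: w = 12 > 9, infeasible
  {1, 3, 4}: w = 16 > 9, infeasible
  {2, 3, 4}: w = 16 > 9, infeasible
  {1, 2, 3, 4}: w = 19 > 9, infeasible
Best feasible subset: items [1, 2]
Total weight: 6 <= 9, total value: 24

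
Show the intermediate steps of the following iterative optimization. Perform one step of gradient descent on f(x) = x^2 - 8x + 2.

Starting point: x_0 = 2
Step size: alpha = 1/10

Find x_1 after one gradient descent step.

f(x) = x^2 - 8x + 2
f'(x) = 2x - 8
f'(2) = 2*2 + (-8) = -4
x_1 = x_0 - alpha * f'(x_0) = 2 - 1/10 * -4 = 12/5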